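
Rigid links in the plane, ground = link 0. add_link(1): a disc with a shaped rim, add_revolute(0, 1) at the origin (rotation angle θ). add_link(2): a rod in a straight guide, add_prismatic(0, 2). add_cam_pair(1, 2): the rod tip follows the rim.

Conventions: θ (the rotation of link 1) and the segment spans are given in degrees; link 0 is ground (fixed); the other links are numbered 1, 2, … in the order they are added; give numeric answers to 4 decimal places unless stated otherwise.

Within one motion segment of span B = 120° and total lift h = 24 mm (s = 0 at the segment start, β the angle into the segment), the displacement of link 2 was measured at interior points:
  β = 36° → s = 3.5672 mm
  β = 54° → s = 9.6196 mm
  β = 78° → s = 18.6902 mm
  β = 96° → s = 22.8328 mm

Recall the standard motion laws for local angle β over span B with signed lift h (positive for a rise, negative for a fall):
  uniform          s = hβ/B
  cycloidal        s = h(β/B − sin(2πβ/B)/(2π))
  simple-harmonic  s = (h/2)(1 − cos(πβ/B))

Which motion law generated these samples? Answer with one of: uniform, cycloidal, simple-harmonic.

candidates at β/B = r: uniform s = h·r (linear in β); cycloidal s = h·(r − sin(2πr)/(2π)); simple-harmonic s = (h/2)(1 − cos(πr))
β=36°: printed 3.5672 | uniform 7.2000, cycloidal 3.5672, simple-harmonic 4.9466
β=54°: printed 9.6196 | uniform 10.8000, cycloidal 9.6196, simple-harmonic 10.1228
β=78°: printed 18.6902 | uniform 15.6000, cycloidal 18.6902, simple-harmonic 17.4479
β=96°: printed 22.8328 | uniform 19.2000, cycloidal 22.8328, simple-harmonic 21.7082
only one law matches every sample → cycloidal

cycloidal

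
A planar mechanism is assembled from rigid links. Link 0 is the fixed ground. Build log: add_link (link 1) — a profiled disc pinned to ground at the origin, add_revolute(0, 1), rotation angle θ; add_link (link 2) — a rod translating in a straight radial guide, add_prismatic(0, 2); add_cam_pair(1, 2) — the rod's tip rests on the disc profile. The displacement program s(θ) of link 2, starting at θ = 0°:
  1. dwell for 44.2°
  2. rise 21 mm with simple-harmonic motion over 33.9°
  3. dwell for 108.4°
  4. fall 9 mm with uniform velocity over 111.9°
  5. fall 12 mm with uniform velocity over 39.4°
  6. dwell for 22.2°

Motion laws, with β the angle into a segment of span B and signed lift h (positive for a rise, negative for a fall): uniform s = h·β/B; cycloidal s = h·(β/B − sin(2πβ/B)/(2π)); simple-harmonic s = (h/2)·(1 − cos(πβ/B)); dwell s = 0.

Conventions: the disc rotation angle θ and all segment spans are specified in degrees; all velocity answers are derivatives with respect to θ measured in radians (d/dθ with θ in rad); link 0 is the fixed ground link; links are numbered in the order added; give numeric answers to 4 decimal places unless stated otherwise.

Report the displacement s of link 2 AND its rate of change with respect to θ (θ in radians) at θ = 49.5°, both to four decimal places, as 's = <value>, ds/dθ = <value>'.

seg 1 [0°–44.2°] dwell: s stays 0.0000
seg 2 [44.2°–78.1°] simple-harmonic, h=21: θ=49.5° here. β=5.3, B=33.9. 21/2·(1 − cos(π·0.1563)) = 1.2413 → s = 1.2413
velocity in seg [44.2°–78.1°] (simple-harmonic), θ in radians: β = 5.3° = 0.0925 rad, B = 33.9° = 0.5917 rad; ds/dθ = (πh/(2B)) sin(πβ/B) = (π·21/(2·0.5917)) sin(π·0.1563) = 26.295649 mm/rad

s = 1.2413, ds/dθ = 26.2956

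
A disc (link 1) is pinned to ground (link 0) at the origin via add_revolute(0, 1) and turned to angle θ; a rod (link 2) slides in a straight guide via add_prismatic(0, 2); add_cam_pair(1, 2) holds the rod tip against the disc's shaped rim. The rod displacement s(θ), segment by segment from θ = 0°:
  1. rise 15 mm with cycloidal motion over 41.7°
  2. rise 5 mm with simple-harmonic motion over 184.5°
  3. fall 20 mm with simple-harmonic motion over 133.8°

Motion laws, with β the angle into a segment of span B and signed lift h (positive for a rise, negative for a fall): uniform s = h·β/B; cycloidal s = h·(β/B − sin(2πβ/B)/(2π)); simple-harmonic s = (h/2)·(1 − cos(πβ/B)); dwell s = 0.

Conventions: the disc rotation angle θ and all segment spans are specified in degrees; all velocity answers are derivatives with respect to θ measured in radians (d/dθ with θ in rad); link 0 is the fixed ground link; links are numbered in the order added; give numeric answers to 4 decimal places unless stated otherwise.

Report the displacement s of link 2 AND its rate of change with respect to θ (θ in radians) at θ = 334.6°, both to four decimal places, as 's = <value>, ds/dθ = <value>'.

segment 1 (0° to 41.7°, cycloidal, h = 15) is passed completely: s = 0.0000 + (15) = 15.0000
segment 2 (41.7° to 226.2°, simple-harmonic, h = 5) is passed completely: s = 15.0000 + (5) = 20.0000
θ = 334.6° falls in segment 3 (226.2° to 360°, simple-harmonic, h = -20): β = 334.6 − 226.2 = 108.4°, B = 133.8°; Δs = -20/2·(1 − cos(π·0.8102)) = -18.2737; s = 20.0000 − 18.2737 = 1.7263
velocity in seg [226.2°–360°] (simple-harmonic), θ in radians: β = 108.4° = 1.8919 rad, B = 133.8° = 2.3353 rad; ds/dθ = (πh/(2B)) sin(πβ/B) = (π·(-20)/(2·2.3353)) sin(π·0.8102) = -7.555911 mm/rad

s = 1.7263, ds/dθ = -7.5559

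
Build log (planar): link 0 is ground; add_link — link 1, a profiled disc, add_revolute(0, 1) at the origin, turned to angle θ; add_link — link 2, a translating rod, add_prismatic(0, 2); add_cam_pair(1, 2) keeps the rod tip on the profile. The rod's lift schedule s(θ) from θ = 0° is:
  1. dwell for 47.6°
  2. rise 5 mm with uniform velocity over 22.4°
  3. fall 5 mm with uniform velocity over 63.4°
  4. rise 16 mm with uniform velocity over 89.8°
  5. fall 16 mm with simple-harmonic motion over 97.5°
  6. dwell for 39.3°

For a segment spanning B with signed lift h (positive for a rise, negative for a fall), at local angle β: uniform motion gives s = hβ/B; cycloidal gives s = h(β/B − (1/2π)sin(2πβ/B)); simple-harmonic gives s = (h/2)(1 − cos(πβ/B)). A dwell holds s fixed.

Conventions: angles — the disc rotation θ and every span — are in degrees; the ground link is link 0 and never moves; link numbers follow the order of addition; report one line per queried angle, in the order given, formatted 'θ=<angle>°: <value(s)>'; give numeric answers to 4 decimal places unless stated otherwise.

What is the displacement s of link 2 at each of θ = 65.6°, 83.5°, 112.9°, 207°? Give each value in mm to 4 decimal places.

seg 1 [0°–47.6°] dwell: s stays 0.0000
seg 2 [47.6°–70°] uniform, h=5: θ=65.6° here. β=18, B=22.4. 5·18/22.4 = 4.0179 → s = 4.0179
seg 2 [47.6°–70°] uniform, h=5: full span → s += 5 → s = 5.0000
seg 3 [70°–133.4°] uniform, h=-5: θ=83.5° here. β=13.5, B=63.4. -5·13.5/63.4 = -1.0647 → s = 3.9353
seg 3 [70°–133.4°] uniform, h=-5: θ=112.9° here. β=42.9, B=63.4. -5·42.9/63.4 = -3.3833 → s = 1.6167
seg 3 [70°–133.4°] uniform, h=-5: full span → s += -5 → s = 0.0000
seg 4 [133.4°–223.2°] uniform, h=16: θ=207° here. β=73.6, B=89.8. 16·73.6/89.8 = 13.1136 → s = 13.1136

θ=65.6°: 4.0179
θ=83.5°: 3.9353
θ=112.9°: 1.6167
θ=207°: 13.1136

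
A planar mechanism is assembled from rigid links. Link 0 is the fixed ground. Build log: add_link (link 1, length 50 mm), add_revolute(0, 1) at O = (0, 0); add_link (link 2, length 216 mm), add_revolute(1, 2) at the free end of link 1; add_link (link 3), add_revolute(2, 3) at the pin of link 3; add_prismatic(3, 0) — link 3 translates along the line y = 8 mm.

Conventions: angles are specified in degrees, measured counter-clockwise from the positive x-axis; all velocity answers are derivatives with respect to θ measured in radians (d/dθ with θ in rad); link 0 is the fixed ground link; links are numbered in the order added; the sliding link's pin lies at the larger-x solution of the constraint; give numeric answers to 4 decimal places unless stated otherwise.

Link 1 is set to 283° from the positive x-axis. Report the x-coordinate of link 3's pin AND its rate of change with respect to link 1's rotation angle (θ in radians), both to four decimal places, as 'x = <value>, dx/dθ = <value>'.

geometry: r = 50 mm, L = 216 mm, e = 8 mm
crank pin P = (r cos θ, r sin θ) = (11.247553, -48.718503)
h = r sin θ − e = -48.718503 − 8 = -56.718503
x = r cos θ + √(L² − h²) = 11.247553 + 208.420276 = 219.667829
dx/dθ = −r sin θ − h·r cos θ/√(L² − h²) (θ in radians; h = -56.718503) = 51.779359

x = 219.6678, dx/dθ = 51.7794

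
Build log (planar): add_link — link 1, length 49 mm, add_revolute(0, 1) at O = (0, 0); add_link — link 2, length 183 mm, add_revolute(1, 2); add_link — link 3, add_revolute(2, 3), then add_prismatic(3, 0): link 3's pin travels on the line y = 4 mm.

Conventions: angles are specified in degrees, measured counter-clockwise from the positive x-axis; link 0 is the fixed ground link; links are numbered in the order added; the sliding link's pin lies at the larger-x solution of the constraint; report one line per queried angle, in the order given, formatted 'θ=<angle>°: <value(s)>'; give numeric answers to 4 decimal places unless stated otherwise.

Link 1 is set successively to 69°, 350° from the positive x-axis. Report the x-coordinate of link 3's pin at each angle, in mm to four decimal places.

geometry: r = 49 mm, L = 183 mm, e = 4 mm
θ=69°: crank pin P = (r cos θ, r sin θ) = (17.560030, 45.745441)
θ=69°: h = r sin θ − e = 45.745441 − 4 = 41.745441
θ=69°: x = r cos θ + √(L² − h²) = 17.560030 + 178.174965 = 195.734995
θ=350°: crank pin P = (r cos θ, r sin θ) = (48.255580, -8.508761)
θ=350°: h = r sin θ − e = -8.508761 − 4 = -12.508761
θ=350°: x = r cos θ + √(L² − h²) = 48.255580 + 182.571988 = 230.827568

θ=69°: 195.7350
θ=350°: 230.8276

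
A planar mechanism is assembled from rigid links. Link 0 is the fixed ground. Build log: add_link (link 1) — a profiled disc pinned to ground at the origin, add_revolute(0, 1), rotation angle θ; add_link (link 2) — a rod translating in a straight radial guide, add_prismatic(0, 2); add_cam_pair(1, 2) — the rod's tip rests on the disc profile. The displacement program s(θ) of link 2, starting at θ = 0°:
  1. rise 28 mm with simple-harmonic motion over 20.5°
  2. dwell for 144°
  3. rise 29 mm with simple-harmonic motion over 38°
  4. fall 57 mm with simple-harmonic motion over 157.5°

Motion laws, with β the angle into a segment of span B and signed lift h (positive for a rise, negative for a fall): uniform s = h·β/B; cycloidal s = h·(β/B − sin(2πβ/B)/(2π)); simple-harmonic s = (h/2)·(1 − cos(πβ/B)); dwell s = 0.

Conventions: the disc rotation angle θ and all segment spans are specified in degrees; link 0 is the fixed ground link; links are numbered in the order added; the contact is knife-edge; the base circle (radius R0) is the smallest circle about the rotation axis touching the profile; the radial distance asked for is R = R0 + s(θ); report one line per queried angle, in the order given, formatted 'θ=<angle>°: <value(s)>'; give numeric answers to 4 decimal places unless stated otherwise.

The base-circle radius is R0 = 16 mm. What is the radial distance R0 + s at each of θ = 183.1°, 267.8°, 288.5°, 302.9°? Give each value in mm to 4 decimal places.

seg 1 [0°–20.5°] simple-harmonic, h=28: full span → s += 28 → s = 28.0000
seg 2 [20.5°–164.5°] dwell: s stays 28.0000
seg 3 [164.5°–202.5°] simple-harmonic, h=29: θ=183.1° here. β=18.6, B=38. 29/2·(1 − cos(π·0.4895)) = 14.0206 → s = 42.0206
seg 3 [164.5°–202.5°] simple-harmonic, h=29: full span → s += 29 → s = 57.0000
seg 4 [202.5°–360°] simple-harmonic, h=-57: θ=267.8° here. β=65.3, B=157.5. -57/2·(1 − cos(π·0.4146)) = -20.9454 → s = 36.0546
seg 4 [202.5°–360°] simple-harmonic, h=-57: θ=288.5° here. β=86, B=157.5. -57/2·(1 − cos(π·0.5460)) = -32.6071 → s = 24.3929
seg 4 [202.5°–360°] simple-harmonic, h=-57: θ=302.9° here. β=100.4, B=157.5. -57/2·(1 − cos(π·0.6375)) = -40.4286 → s = 16.5714
θ=183.1°: R = R0 + s = 16 + 42.0206 = 58.0206
θ=267.8°: R = R0 + s = 16 + 36.0546 = 52.0546
θ=288.5°: R = R0 + s = 16 + 24.3929 = 40.3929
θ=302.9°: R = R0 + s = 16 + 16.5714 = 32.5714

θ=183.1°: 58.0206
θ=267.8°: 52.0546
θ=288.5°: 40.3929
θ=302.9°: 32.5714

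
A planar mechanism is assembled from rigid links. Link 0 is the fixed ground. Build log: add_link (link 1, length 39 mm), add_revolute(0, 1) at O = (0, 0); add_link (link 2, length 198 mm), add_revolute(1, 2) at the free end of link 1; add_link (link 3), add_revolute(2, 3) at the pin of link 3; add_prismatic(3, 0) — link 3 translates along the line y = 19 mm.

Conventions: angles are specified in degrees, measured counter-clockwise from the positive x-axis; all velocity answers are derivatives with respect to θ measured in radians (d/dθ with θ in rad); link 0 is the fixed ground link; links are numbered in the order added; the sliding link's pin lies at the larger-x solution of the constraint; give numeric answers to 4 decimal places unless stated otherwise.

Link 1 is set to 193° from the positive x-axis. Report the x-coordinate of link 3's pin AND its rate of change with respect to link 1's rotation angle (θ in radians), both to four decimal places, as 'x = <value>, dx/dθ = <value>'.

geometry: r = 39 mm, L = 198 mm, e = 19 mm
crank pin P = (r cos θ, r sin θ) = (-38.000433, -8.773091)
h = r sin θ − e = -8.773091 − 19 = -27.773091
x = r cos θ + √(L² − h²) = -38.000433 + 196.042484 = 158.042051
dx/dθ = −r sin θ − h·r cos θ/√(L² − h²) (θ in radians; h = -27.773091) = 3.389618

x = 158.0421, dx/dθ = 3.3896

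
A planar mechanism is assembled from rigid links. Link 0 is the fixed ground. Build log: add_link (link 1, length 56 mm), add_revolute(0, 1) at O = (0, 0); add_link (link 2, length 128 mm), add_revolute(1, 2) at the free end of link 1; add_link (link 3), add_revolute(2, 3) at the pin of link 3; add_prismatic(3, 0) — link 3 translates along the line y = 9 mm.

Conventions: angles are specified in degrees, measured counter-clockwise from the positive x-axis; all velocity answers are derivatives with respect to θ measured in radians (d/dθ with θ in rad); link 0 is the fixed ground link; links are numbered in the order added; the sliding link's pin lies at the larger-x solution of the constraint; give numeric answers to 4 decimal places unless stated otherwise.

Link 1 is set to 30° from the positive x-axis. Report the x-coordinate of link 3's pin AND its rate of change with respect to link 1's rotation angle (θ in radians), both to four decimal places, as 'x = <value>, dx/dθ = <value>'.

geometry: r = 56 mm, L = 128 mm, e = 9 mm
crank pin P = (r cos θ, r sin θ) = (48.497423, 28.000000)
h = r sin θ − e = 28.000000 − 9 = 19.000000
x = r cos θ + √(L² − h²) = 48.497423 + 126.581989 = 175.079412
dx/dθ = −r sin θ − h·r cos θ/√(L² − h²) (θ in radians; h = 19.000000) = -35.279480

x = 175.0794, dx/dθ = -35.2795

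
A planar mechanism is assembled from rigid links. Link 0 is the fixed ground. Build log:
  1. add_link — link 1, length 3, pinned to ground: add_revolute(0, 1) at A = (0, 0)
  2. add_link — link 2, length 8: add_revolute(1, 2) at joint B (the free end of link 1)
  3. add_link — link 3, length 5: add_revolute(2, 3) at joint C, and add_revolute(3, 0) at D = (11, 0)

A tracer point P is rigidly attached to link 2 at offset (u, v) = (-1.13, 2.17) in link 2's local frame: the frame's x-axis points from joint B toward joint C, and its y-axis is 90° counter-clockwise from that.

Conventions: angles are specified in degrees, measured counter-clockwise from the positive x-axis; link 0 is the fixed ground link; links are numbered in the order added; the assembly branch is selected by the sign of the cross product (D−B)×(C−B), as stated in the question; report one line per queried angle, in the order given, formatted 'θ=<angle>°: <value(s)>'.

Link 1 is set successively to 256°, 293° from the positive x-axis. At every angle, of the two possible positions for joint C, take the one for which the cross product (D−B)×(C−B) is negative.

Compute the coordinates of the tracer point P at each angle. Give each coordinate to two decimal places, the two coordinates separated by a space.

A=(0,0), D=(11.00,0)
θ=256°: B = A + 3.00·(cos256°, sin256°) = (-0.7258, -2.9109)
θ=256°: |BD| = 12.0817
θ=256°: circle(B,8.00) ∩ circle(D,5.00): a=7.6549, h=2.3245
θ=256°:   candidates: C₊=(6.1435,1.1894) cross=28.084; C₋=(7.2636,-3.3226) cross=-28.084
θ=256°:   branch - wants cross < 0 → take C=(7.2636,-3.3226) (cross=-28.084)
θ=256°: ex = (C−B)/|BC| = (0.9987,-0.0515); ey = (0.0515,0.9987)
θ=256°: P = B + -1.13·ex + 2.17·ey = (-1.7426,-0.6856)
θ=293°: B = A + 3.00·(cos293°, sin293°) = (1.1722, -2.7615)
θ=293°: |BD| = 10.2084
θ=293°: circle(B,8.00) ∩ circle(D,5.00): a=7.0144, h=3.8468
θ=293°:   candidates: C₊=(6.8844,2.8394) cross=39.270; C₋=(8.9657,-4.5674) cross=-39.270
θ=293°:   branch - wants cross < 0 → take C=(8.9657,-4.5674) (cross=-39.270)
θ=293°: ex = (C−B)/|BC| = (0.9742,-0.2257); ey = (0.2257,0.9742)
θ=293°: P = B + -1.13·ex + 2.17·ey = (0.5612,-0.3924)

θ=256°: -1.74 -0.69
θ=293°: 0.56 -0.39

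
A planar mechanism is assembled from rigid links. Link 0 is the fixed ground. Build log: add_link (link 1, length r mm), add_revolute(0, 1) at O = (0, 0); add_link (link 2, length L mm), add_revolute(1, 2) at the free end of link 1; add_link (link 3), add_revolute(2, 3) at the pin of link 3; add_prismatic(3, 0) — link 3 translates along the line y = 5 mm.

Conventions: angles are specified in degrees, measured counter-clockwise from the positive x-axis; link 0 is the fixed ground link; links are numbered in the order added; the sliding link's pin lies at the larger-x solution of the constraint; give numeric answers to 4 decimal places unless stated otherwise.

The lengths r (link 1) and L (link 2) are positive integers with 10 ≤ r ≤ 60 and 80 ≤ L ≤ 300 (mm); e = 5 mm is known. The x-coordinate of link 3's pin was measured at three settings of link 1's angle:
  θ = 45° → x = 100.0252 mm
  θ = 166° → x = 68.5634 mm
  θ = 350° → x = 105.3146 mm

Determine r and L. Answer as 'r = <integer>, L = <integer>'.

constraint per measurement: (x − r cos θ)² + (r sin θ − e)² = L²
subtracting the θ₁ and θ₂ equations cancels the r² and L² terms:
r = (x₁² − x₂²) / (2[(x₁cos θ₁ + e sin θ₁) − (x₂cos θ₂ + e sin θ₂)]) = 19.0001 → r = 19
L² = (x₁ − r cos θ₁)² + (r sin θ₁ − e)² = 7569.0075 → L = 87.0000 → L = 87
check at θ₃=350°: x = 105.3146 (printed 105.3146) ✓

r = 19, L = 87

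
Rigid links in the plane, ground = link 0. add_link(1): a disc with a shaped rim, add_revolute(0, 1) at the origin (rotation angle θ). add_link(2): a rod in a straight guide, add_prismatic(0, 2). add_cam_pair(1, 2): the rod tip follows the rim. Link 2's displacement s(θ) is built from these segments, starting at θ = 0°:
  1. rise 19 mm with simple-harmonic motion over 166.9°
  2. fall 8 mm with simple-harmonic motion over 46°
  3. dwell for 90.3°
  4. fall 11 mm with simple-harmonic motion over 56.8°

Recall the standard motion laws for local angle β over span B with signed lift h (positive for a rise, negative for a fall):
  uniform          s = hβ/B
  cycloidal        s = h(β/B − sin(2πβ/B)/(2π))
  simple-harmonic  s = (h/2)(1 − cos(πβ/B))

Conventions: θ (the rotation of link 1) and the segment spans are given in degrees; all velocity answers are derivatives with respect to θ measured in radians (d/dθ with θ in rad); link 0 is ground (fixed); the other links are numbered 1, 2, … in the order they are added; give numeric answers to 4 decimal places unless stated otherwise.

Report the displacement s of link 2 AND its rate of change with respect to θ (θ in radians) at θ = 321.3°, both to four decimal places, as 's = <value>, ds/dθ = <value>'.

segment 1 (0° to 166.9°, simple-harmonic, h = 19) is passed completely: s = 0.0000 + (19) = 19.0000
segment 2 (166.9° to 212.9°, simple-harmonic, h = -8) is passed completely: s = 19.0000 + (-8) = 11.0000
segment 3 (212.9° to 303.2°, dwell): s unchanged at 11.0000
θ = 321.3° falls in segment 4 (303.2° to 360°, simple-harmonic, h = -11): β = 321.3 − 303.2 = 18.1°, B = 56.8°; Δs = -11/2·(1 − cos(π·0.3187)) = -2.5335; s = 11.0000 − 2.5335 = 8.4665
velocity in seg [303.2°–360°] (simple-harmonic), θ in radians: β = 18.1° = 0.3159 rad, B = 56.8° = 0.9913 rad; ds/dθ = (πh/(2B)) sin(πβ/B) = (π·(-11)/(2·0.9913)) sin(π·0.3187) = -14.676891 mm/rad

s = 8.4665, ds/dθ = -14.6769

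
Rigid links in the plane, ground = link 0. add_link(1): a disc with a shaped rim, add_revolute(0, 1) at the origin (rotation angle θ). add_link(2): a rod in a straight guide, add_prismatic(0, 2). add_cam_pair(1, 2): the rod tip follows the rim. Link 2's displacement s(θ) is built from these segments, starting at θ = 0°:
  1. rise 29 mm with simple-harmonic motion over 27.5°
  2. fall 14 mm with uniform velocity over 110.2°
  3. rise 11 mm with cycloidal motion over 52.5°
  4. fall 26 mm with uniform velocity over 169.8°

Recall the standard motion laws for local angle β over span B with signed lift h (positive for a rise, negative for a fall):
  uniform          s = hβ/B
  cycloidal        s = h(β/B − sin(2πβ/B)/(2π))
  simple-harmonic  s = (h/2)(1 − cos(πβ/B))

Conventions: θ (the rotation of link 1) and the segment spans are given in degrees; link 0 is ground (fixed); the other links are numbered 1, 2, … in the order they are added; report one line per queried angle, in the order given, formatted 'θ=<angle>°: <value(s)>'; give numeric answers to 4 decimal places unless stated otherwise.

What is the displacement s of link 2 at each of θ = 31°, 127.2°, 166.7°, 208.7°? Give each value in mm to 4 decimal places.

segment 1 (0° to 27.5°, simple-harmonic, h = 29) is passed completely: s = 0.0000 + (29) = 29.0000
θ = 31° falls in segment 2 (27.5° to 137.7°, uniform, h = -14): β = 31 − 27.5 = 3.5°, B = 110.2°; Δs = -14·3.5/110.2 = -0.4446; s = 29.0000 − 0.4446 = 28.5554
θ = 127.2° falls in segment 2 (27.5° to 137.7°, uniform, h = -14): β = 127.2 − 27.5 = 99.7°, B = 110.2°; Δs = -14·99.7/110.2 = -12.6661; s = 29.0000 − 12.6661 = 16.3339
segment 2 (27.5° to 137.7°, uniform, h = -14) is passed completely: s = 29.0000 + (-14) = 15.0000
θ = 166.7° falls in segment 3 (137.7° to 190.2°, cycloidal, h = 11): β = 166.7 − 137.7 = 29°, B = 52.5°; Δs = 11·(0.5524 − sin(2π·0.5524)/(2π)) = 6.6420; s = 15.0000 + 6.6420 = 21.6420
segment 3 (137.7° to 190.2°, cycloidal, h = 11) is passed completely: s = 15.0000 + (11) = 26.0000
θ = 208.7° falls in segment 4 (190.2° to 360°, uniform, h = -26): β = 208.7 − 190.2 = 18.5°, B = 169.8°; Δs = -26·18.5/169.8 = -2.8327; s = 26.0000 − 2.8327 = 23.1673

θ=31°: 28.5554
θ=127.2°: 16.3339
θ=166.7°: 21.6420
θ=208.7°: 23.1673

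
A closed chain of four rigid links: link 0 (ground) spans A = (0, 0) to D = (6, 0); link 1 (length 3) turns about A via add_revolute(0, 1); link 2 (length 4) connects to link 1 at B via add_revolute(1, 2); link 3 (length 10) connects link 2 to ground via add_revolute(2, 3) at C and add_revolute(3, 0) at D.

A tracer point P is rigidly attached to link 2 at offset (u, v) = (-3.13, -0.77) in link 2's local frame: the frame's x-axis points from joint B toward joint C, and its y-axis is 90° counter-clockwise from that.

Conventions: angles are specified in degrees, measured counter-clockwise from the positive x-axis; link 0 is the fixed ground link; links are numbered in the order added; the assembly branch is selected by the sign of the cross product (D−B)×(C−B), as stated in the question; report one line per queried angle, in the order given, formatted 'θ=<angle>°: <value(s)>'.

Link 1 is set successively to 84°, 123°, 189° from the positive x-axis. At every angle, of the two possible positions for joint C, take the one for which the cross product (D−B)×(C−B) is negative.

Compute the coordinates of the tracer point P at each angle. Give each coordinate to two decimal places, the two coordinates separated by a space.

A=(0,0), D=(6.00,0)
θ=84°: B = A + 3.00·(cos84°, sin84°) = (0.3136, 2.9836)
θ=84°: |BD| = 6.4216
θ=84°: circle(B,4.00) ∩ circle(D,10.00): a=-3.3296, h=2.2167
θ=84°:   candidates: C₊=(-1.6049,6.4934) cross=14.235; C₋=(-3.6647,2.5677) cross=-14.235
θ=84°:   branch - wants cross < 0 → take C=(-3.6647,2.5677) (cross=-14.235)
θ=84°: ex = (C−B)/|BC| = (-0.9946,-0.1040); ey = (0.1040,-0.9946)
θ=84°: P = B + -3.13·ex + -0.77·ey = (3.3466,4.0748)
θ=123°: B = A + 3.00·(cos123°, sin123°) = (-1.6339, 2.5160)
θ=123°: |BD| = 8.0378
θ=123°: circle(B,4.00) ∩ circle(D,10.00): a=-1.2064, h=3.8138
θ=123°:   candidates: C₊=(-1.5859,6.5157) cross=30.654; C₋=(-3.9734,-0.7285) cross=-30.654
θ=123°:   branch - wants cross < 0 → take C=(-3.9734,-0.7285) (cross=-30.654)
θ=123°: ex = (C−B)/|BC| = (-0.5849,-0.8111); ey = (0.8111,-0.5849)
θ=123°: P = B + -3.13·ex + -0.77·ey = (-0.4278,5.5052)
θ=189°: B = A + 3.00·(cos189°, sin189°) = (-2.9631, -0.4693)
θ=189°: |BD| = 8.9753
θ=189°: circle(B,4.00) ∩ circle(D,10.00): a=-0.1918, h=3.9954
θ=189°:   candidates: C₊=(-3.3635,3.5106) cross=35.860; C₋=(-2.9457,-4.4693) cross=-35.860
θ=189°:   branch - wants cross < 0 → take C=(-2.9457,-4.4693) (cross=-35.860)
θ=189°: ex = (C−B)/|BC| = (0.0043,-1.0000); ey = (1.0000,0.0043)
θ=189°: P = B + -3.13·ex + -0.77·ey = (-3.7466,2.6573)

θ=84°: 3.35 4.07
θ=123°: -0.43 5.51
θ=189°: -3.75 2.66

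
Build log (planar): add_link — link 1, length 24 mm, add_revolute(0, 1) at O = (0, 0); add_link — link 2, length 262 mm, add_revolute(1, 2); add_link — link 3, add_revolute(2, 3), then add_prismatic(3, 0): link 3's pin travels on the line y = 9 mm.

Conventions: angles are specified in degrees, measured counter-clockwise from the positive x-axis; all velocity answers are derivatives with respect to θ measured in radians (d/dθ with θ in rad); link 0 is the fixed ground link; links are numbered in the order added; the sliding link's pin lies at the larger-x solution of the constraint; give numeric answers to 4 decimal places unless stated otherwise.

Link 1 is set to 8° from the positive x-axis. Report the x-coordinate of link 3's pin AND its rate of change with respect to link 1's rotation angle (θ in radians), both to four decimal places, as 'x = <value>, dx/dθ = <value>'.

geometry: r = 24 mm, L = 262 mm, e = 9 mm
crank pin P = (r cos θ, r sin θ) = (23.766434, 3.340154)
h = r sin θ − e = 3.340154 − 9 = -5.659846
x = r cos θ + √(L² − h²) = 23.766434 + 261.938860 = 285.705293
dx/dθ = −r sin θ − h·r cos θ/√(L² − h²) (θ in radians; h = -5.659846) = -2.826621

x = 285.7053, dx/dθ = -2.8266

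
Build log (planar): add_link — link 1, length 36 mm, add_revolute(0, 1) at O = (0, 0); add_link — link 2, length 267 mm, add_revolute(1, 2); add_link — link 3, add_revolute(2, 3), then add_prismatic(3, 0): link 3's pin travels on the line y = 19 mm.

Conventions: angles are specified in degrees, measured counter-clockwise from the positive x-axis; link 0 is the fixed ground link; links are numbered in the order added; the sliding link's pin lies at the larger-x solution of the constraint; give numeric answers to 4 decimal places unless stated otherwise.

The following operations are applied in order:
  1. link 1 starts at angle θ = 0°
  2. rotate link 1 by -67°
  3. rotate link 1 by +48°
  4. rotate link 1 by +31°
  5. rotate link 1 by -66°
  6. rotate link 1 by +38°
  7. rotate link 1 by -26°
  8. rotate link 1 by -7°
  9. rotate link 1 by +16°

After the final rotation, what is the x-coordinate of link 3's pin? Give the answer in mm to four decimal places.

geometry: r = 36 mm, L = 267 mm, e = 19 mm; θ starts at 0°
rotate link 1 by -67°: θ ← 0° -67° = -67°
rotate link 1 by +48°: θ ← -67° +48° = -19°
rotate link 1 by +31°: θ ← -19° +31° = 12°
rotate link 1 by -66°: θ ← 12° -66° = -54°
rotate link 1 by +38°: θ ← -54° +38° = -16°
rotate link 1 by -26°: θ ← -16° -26° = -42°
rotate link 1 by -7°: θ ← -42° -7° = -49°
rotate link 1 by +16°: θ ← -49° +16° = -33°
crank pin P = (r cos θ, r sin θ) = (30.192140, -19.607005)
h = r sin θ − e = -19.607005 − 19 = -38.607005
x = r cos θ + √(L² − h²) = 30.192140 + 264.194056 = 294.386196

294.3862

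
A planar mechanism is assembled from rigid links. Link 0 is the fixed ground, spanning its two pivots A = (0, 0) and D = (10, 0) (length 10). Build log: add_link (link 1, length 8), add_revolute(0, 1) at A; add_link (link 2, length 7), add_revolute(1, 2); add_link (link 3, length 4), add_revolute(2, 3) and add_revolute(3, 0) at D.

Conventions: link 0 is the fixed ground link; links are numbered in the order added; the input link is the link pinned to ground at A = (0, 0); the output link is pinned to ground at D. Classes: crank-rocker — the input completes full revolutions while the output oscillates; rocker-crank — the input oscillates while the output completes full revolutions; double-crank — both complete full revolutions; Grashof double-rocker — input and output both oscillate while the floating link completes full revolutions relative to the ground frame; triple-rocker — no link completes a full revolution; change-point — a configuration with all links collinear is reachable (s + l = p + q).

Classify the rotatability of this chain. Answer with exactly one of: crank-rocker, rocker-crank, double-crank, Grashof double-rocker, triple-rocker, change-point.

lengths: ground=10, input=8, coupler=7, output=4
sorted: s=4 (shortest), l=10 (longest), p+q=15
s + l = 14 vs p + q = 15
s + l < p + q (Grashof) with shortest = output link → rocker-crank

rocker-crank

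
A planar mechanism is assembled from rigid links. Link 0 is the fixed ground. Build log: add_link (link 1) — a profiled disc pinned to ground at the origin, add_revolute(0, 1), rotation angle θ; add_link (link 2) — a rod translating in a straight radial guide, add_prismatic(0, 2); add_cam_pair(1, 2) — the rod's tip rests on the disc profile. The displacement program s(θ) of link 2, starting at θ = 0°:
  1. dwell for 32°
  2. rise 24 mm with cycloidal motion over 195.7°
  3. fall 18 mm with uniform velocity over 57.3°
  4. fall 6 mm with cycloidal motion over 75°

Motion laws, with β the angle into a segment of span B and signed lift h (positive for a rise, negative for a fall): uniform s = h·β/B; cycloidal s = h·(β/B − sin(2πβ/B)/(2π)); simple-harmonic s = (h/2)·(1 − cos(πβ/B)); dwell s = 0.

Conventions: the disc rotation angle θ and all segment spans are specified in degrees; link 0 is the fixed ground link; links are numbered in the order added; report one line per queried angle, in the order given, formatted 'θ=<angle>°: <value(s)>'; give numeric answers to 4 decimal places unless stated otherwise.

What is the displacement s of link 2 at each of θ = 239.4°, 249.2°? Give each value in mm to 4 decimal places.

seg 1 [0°–32°] dwell: s stays 0.0000
seg 2 [32°–227.7°] cycloidal, h=24: full span → s += 24 → s = 24.0000
seg 3 [227.7°–285°] uniform, h=-18: θ=239.4° here. β=11.7, B=57.3. -18·11.7/57.3 = -3.6754 → s = 20.3246
seg 3 [227.7°–285°] uniform, h=-18: θ=249.2° here. β=21.5, B=57.3. -18·21.5/57.3 = -6.7539 → s = 17.2461

θ=239.4°: 20.3246
θ=249.2°: 17.2461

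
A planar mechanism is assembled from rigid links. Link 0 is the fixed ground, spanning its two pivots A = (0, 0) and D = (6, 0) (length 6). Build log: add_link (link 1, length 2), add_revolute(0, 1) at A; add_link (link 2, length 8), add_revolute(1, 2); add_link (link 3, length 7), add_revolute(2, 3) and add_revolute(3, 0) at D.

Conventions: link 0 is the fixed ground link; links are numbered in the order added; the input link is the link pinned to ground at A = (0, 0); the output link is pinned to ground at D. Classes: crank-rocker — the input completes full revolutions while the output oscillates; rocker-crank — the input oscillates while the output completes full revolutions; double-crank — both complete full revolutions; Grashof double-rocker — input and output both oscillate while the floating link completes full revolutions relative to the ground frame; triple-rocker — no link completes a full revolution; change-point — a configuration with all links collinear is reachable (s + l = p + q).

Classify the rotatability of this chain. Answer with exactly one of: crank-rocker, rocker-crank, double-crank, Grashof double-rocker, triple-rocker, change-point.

lengths: ground=6, input=2, coupler=8, output=7
sorted: s=2 (shortest), l=8 (longest), p+q=13
s + l = 10 vs p + q = 13
s + l < p + q (Grashof) with shortest = input link → crank-rocker

crank-rocker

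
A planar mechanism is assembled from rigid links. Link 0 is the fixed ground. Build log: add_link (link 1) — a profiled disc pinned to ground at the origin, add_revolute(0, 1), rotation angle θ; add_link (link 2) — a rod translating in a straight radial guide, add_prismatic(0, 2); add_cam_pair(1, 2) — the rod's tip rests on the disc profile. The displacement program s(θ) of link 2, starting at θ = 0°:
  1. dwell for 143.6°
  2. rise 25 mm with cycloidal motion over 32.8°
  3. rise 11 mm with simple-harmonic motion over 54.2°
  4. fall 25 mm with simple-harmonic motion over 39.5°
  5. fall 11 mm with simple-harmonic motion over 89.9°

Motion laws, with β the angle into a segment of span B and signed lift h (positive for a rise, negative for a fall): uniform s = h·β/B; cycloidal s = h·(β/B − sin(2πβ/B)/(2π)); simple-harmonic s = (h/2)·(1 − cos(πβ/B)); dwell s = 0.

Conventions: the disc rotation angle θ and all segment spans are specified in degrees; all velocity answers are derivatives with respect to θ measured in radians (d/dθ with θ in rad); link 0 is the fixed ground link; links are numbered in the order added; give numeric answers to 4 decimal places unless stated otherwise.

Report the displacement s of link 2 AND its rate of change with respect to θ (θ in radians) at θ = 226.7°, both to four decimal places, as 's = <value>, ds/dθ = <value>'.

seg 1 [0°–143.6°] dwell: s stays 0.0000
seg 2 [143.6°–176.4°] cycloidal, h=25: full span → s += 25 → s = 25.0000
seg 3 [176.4°–230.6°] simple-harmonic, h=11: θ=226.7° here. β=50.3, B=54.2. 11/2·(1 − cos(π·0.9280)) = 10.8601 → s = 35.8601
velocity in seg [176.4°–230.6°] (simple-harmonic), θ in radians: β = 50.3° = 0.8779 rad, B = 54.2° = 0.9460 rad; ds/dθ = (πh/(2B)) sin(πβ/B) = (π·11/(2·0.9460)) sin(π·0.9280) = 4.093982 mm/rad

s = 35.8601, ds/dθ = 4.0940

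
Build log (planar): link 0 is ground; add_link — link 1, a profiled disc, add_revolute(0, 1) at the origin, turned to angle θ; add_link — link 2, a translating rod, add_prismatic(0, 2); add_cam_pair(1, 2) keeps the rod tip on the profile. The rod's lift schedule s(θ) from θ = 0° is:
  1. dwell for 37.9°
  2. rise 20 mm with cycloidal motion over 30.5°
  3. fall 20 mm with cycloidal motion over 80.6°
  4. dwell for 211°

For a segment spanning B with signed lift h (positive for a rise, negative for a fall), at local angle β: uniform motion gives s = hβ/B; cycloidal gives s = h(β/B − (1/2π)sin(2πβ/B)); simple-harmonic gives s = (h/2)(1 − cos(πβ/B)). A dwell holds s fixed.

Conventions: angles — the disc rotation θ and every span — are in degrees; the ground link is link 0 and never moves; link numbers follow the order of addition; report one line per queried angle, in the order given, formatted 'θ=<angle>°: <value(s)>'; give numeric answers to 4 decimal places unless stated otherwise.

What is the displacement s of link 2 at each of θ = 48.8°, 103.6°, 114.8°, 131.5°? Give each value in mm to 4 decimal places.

seg 1 [0°–37.9°] dwell: s stays 0.0000
seg 2 [37.9°–68.4°] cycloidal, h=20: θ=48.8° here. β=10.9, B=30.5. 20·(0.3574 − sin(2π·0.3574)/(2π)) = 4.6618 → s = 4.6618
seg 2 [37.9°–68.4°] cycloidal, h=20: full span → s += 20 → s = 20.0000
seg 3 [68.4°–149°] cycloidal, h=-20: θ=103.6° here. β=35.2, B=80.6. -20·(0.4367 − sin(2π·0.4367)/(2π)) = -7.5021 → s = 12.4979
seg 3 [68.4°–149°] cycloidal, h=-20: θ=114.8° here. β=46.4, B=80.6. -20·(0.5757 − sin(2π·0.5757)/(2π)) = -12.9709 → s = 7.0291
seg 3 [68.4°–149°] cycloidal, h=-20: θ=131.5° here. β=63.1, B=80.6. -20·(0.7829 − sin(2π·0.7829)/(2π)) = -18.7730 → s = 1.2270

θ=48.8°: 4.6618
θ=103.6°: 12.4979
θ=114.8°: 7.0291
θ=131.5°: 1.2270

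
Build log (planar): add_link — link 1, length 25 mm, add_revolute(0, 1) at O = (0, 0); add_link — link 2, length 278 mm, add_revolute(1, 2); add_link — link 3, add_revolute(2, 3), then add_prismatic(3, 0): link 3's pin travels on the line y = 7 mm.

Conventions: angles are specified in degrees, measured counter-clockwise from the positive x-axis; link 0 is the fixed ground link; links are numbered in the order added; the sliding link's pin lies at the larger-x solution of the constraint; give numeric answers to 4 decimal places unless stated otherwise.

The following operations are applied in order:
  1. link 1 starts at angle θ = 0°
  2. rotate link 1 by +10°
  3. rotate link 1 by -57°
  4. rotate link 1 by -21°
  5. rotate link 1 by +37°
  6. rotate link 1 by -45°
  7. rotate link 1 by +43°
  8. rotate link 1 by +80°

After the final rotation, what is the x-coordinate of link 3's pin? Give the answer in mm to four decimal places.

geometry: r = 25 mm, L = 278 mm, e = 7 mm; θ starts at 0°
rotate link 1 by +10°: θ ← 0° +10° = 10°
rotate link 1 by -57°: θ ← 10° -57° = -47°
rotate link 1 by -21°: θ ← -47° -21° = -68°
rotate link 1 by +37°: θ ← -68° +37° = -31°
rotate link 1 by -45°: θ ← -31° -45° = -76°
rotate link 1 by +43°: θ ← -76° +43° = -33°
rotate link 1 by +80°: θ ← -33° +80° = 47°
crank pin P = (r cos θ, r sin θ) = (17.049959, 18.283843)
h = r sin θ − e = 18.283843 − 7 = 11.283843
x = r cos θ + √(L² − h²) = 17.049959 + 277.770904 = 294.820863

294.8209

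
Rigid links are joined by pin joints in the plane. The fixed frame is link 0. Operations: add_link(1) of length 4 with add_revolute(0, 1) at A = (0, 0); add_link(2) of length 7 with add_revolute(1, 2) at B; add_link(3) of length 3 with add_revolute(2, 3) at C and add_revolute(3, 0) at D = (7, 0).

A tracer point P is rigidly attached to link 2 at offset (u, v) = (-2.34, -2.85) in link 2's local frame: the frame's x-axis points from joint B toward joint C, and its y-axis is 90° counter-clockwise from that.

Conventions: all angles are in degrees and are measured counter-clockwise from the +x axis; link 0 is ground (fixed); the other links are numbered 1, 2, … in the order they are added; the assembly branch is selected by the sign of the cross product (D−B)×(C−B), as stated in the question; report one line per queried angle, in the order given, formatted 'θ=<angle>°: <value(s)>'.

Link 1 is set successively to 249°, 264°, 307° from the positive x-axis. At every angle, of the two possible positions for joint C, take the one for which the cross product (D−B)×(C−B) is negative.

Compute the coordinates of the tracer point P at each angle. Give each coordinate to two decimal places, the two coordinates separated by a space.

A=(0,0), D=(7.00,0)
θ=249°: B = A + 4.00·(cos249°, sin249°) = (-1.4335, -3.7343)
θ=249°: |BD| = 9.2233
θ=249°: circle(B,7.00) ∩ circle(D,3.00): a=6.7801, h=1.7409
θ=249°:   candidates: C₊=(4.0611,0.6026) cross=16.057; C₋=(5.4709,-2.5810) cross=-16.057
θ=249°:   branch - wants cross < 0 → take C=(5.4709,-2.5810) (cross=-16.057)
θ=249°: ex = (C−B)/|BC| = (0.9863,0.1648); ey = (-0.1648,0.9863)
θ=249°: P = B + -2.34·ex + -2.85·ey = (-3.2719,-6.9309)
θ=264°: B = A + 4.00·(cos264°, sin264°) = (-0.4181, -3.9781)
θ=264°: |BD| = 8.4175
θ=264°: circle(B,7.00) ∩ circle(D,3.00): a=6.5847, h=2.3751
θ=264°:   candidates: C₊=(4.2624,1.2270) cross=19.992; C₋=(6.5073,-2.9593) cross=-19.992
θ=264°:   branch - wants cross < 0 → take C=(6.5073,-2.9593) (cross=-19.992)
θ=264°: ex = (C−B)/|BC| = (0.9894,0.1455); ey = (-0.1455,0.9894)
θ=264°: P = B + -2.34·ex + -2.85·ey = (-2.3184,-7.1383)
θ=307°: B = A + 4.00·(cos307°, sin307°) = (2.4073, -3.1945)
θ=307°: |BD| = 5.5945
θ=307°: circle(B,7.00) ∩ circle(D,3.00): a=6.3722, h=2.8974
θ=307°:   candidates: C₊=(5.9840,2.8227) cross=16.210; C₋=(9.2929,-1.9345) cross=-16.210
θ=307°:   branch - wants cross < 0 → take C=(9.2929,-1.9345) (cross=-16.210)
θ=307°: ex = (C−B)/|BC| = (0.9837,0.1800); ey = (-0.1800,0.9837)
θ=307°: P = B + -2.34·ex + -2.85·ey = (0.6185,-6.4192)

θ=249°: -3.27 -6.93
θ=264°: -2.32 -7.14
θ=307°: 0.62 -6.42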